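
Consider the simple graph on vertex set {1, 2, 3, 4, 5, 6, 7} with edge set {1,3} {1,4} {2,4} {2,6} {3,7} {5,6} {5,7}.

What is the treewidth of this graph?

A width-2 tree decomposition is:
Bags: B1 = {2, 4, 6}  B2 = {4, 5, 6}  B3 = {4, 5, 7}  B4 = {3, 4, 7}  B5 = {1, 3, 4}
Tree: B1–B2, B2–B3, B3–B4, B4–B5
Each bag holds 3 vertices, so the decomposition has width 2, which upper-bounds the treewidth. For the lower bound, G contains the cycle 4–2–6–5–7–3–1–4, so G is not a forest; only forests have treewidth ≤ 1, hence tw(G) ≥ 2. The upper and lower bounds meet at 2, so that is the treewidth.

2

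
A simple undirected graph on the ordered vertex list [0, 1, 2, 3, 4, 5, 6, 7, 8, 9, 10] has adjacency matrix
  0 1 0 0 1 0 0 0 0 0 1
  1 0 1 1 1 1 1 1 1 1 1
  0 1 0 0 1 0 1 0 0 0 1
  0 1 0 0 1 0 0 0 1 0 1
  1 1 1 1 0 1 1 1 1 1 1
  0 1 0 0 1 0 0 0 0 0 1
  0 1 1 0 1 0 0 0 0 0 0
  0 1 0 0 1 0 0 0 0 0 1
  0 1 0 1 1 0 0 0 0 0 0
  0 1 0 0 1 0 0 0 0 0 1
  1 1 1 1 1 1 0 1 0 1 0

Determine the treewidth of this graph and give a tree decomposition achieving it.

Each bag holds 4 vertices, so the decomposition has width 3, which upper-bounds the treewidth. For the lower bound, the 4 vertices {1, 3, 4, 8} are pairwise adjacent, and any tree decomposition puts a clique entirely inside one bag — forcing width ≥ 3. Combining the bounds, tw(G) = 3.

Treewidth 3.
One optimal decomposition is:
Bags: B1 = {1, 3, 4, 8}  B2 = {1, 3, 4, 10}  B3 = {1, 4, 7, 10}  B4 = {0, 1, 4, 10}  B5 = {1, 2, 4, 10}  B6 = {1, 4, 5, 10}  B7 = {1, 2, 4, 6}  B8 = {1, 4, 9, 10}
Tree: B1–B2, B2–B3, B2–B4, B3–B5, B5–B6, B5–B7, B2–B8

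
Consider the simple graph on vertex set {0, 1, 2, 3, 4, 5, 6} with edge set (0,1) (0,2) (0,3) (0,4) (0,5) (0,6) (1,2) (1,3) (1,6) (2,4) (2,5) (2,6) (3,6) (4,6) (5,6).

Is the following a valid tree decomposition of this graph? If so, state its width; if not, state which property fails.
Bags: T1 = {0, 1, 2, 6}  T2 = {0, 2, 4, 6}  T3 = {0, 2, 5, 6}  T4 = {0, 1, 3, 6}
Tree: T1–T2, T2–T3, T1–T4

Vertex coverage: the bags together contain {0, 1, 2, 3, 4, 5, 6}, the full vertex set. Edge coverage: each edge of G has both endpoints in at least one bag. Running intersection: for every vertex, the bags containing it form a connected subtree. All three properties hold, so this is a valid tree decomposition of width max|bag| − 1 = 3, and hence tw(G) ≤ 3.

Yes; width 3.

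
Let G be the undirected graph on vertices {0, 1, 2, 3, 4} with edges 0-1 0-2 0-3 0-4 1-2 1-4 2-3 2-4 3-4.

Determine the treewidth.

A width-3 tree decomposition is:
Bags: B1 = {0, 2, 3, 4}  B2 = {0, 1, 2, 4}
Tree: B1–B2
Each bag holds 4 vertices, so the decomposition has width 3, which upper-bounds the treewidth. Conversely, {0, 1, 2, 4} is a clique of size 4, and the vertices of any clique must share a bag in every tree decomposition; so some bag has ≥ 4 vertices and tw(G) ≥ 3. Therefore the treewidth is 3.

3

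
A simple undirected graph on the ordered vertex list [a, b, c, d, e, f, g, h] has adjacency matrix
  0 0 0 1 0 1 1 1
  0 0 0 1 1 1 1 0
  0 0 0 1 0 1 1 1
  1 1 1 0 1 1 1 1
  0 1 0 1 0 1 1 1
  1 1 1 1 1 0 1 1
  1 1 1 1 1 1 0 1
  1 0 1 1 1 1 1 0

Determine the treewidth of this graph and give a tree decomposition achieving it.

Every bag has size at most 5, so the width is 5 − 1 = 4 and tw(G) ≤ 4. For the lower bound, the 5 vertices {d, e, f, g, h} are pairwise adjacent, and any tree decomposition puts a clique entirely inside one bag — forcing width ≥ 4. Hence tw(G) = 4 exactly.

Treewidth 4.
One optimal decomposition is:
Bags: B1 = {b, d, e, f, g}  B2 = {d, e, f, g, h}  B3 = {a, d, f, g, h}  B4 = {c, d, f, g, h}
Tree: B1–B2, B2–B3, B2–B4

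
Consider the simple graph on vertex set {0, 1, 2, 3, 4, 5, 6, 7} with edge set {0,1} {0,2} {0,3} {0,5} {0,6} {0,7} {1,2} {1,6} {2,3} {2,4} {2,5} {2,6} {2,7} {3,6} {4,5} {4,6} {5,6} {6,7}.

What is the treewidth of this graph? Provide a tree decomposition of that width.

Treewidth 3.
One optimal decomposition is:
Bags: B1 = {0, 2, 5, 6}  B2 = {2, 4, 5, 6}  B3 = {0, 2, 3, 6}  B4 = {0, 2, 6, 7}  B5 = {0, 1, 2, 6}
Tree: B1–B2, B1–B3, B1–B4, B1–B5

The largest bag has 4 vertices, giving width 3; this decomposition certifies tw(G) ≤ 3. On the other hand G contains the 4-clique {0, 1, 2, 6}. A clique must lie in a single bag of any decomposition, so no decomposition can have width below 3. The upper and lower bounds meet at 3, so that is the treewidth.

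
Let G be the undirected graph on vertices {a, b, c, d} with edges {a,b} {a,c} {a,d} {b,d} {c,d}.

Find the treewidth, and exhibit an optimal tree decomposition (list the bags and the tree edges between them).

Each bag holds 3 vertices, so the decomposition has width 2, which upper-bounds the treewidth. For the lower bound, the 3 vertices {a, c, d} are pairwise adjacent, and any tree decomposition puts a clique entirely inside one bag — forcing width ≥ 2. Therefore the treewidth is 2.

Treewidth 2.
Bags: B1 = {a, c, d}  B2 = {a, b, d}
Tree: B1–B2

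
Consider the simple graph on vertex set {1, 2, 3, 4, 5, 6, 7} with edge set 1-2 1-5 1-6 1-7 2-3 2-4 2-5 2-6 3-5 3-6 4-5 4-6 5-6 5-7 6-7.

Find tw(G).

3

A width-3 tree decomposition is:
Bags: B1 = {1, 2, 5, 6}  B2 = {2, 3, 5, 6}  B3 = {2, 4, 5, 6}  B4 = {1, 5, 6, 7}
Tree: B1–B2, B1–B3, B1–B4
Each bag holds 4 vertices, so the decomposition has width 3, which upper-bounds the treewidth. Conversely, {1, 2, 5, 6} is a clique of size 4, and the vertices of any clique must share a bag in every tree decomposition; so some bag has ≥ 4 vertices and tw(G) ≥ 3. Hence tw(G) = 3 exactly.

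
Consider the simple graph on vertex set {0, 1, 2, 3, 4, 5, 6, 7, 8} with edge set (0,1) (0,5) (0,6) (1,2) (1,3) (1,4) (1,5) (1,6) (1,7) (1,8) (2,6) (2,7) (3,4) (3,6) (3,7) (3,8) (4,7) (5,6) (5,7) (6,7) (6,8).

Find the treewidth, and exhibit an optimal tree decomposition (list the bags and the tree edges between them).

Treewidth 3.
One optimal decomposition is:
Bags: B1 = {1, 5, 6, 7}  B2 = {1, 3, 6, 7}  B3 = {1, 2, 6, 7}  B4 = {1, 3, 6, 8}  B5 = {0, 1, 5, 6}  B6 = {1, 3, 4, 7}
Tree: B1–B2, B2–B3, B2–B4, B1–B5, B2–B6

The largest bag has 4 vertices, giving width 3; this decomposition certifies tw(G) ≤ 3. On the other hand G contains the 4-clique {1, 3, 4, 7}. A clique must lie in a single bag of any decomposition, so no decomposition can have width below 3. Combining the bounds, tw(G) = 3.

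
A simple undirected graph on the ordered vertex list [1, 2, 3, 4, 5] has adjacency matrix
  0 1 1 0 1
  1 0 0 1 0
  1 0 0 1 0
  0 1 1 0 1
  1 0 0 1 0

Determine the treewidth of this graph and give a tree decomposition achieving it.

Every bag has size at most 3, so the width is 3 − 1 = 2 and tw(G) ≤ 2. The edges 5–4–2–1–5 form a cycle, so G is not a tree and its treewidth is at least 2. The upper and lower bounds meet at 2, so that is the treewidth.

Treewidth 2.
One optimal decomposition is:
Bags: B1 = {1, 4, 5}  B2 = {1, 2, 4}  B3 = {1, 3, 4}
Tree: B1–B2, B2–B3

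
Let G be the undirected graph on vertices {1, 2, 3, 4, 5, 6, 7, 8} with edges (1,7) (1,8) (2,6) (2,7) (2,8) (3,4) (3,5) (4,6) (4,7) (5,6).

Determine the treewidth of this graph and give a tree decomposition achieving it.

Treewidth 2.
One such decomposition:
Bags: B1 = {3, 5, 6}  B2 = {3, 4, 6}  B3 = {2, 4, 6}  B4 = {2, 4, 7}  B5 = {2, 7, 8}  B6 = {1, 7, 8}
Tree: B1–B2, B2–B3, B3–B4, B4–B5, B5–B6

Every bag has size at most 3, so the width is 3 − 1 = 2 and tw(G) ≤ 2. Since 5–3–4–6–5 is a cycle in G, G is not acyclic. Forests are exactly the graphs of treewidth ≤ 1, so tw(G) ≥ 2. Therefore the treewidth is 2.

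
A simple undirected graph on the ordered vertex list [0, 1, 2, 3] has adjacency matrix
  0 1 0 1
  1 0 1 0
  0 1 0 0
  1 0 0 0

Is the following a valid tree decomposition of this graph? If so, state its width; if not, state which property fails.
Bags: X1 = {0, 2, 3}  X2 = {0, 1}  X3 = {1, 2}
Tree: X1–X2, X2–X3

No — bags containing vertex 2 are not connected in the tree.

A tree decomposition must satisfy three properties: every vertex lies in some bag; for every edge, both endpoints lie together in some bag; and for every vertex, the bags containing it form a connected subtree. Here bags containing vertex 2 are not connected in the tree, so the decomposition is invalid.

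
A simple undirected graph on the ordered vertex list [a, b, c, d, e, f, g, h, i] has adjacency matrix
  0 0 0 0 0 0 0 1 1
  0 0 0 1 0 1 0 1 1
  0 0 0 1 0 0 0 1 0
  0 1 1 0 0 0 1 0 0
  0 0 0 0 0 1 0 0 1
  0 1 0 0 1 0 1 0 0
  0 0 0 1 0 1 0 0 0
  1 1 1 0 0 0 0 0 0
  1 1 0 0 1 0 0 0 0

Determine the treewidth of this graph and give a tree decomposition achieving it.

Every bag has size at most 4, so the width is 4 − 1 = 3 and tw(G) ≤ 3. For the lower bound: the 4 vertex sets {a,e,i}, {h}, {b}, {c,d,f,g} are disjoint, each induces a connected subgraph, and every pair is joined by at least one edge of G. Contracting each set to a single vertex therefore yields K_{4} as a minor, and since treewidth is minor-monotone, tw(G) ≥ tw(K_{4}) = 3. The upper and lower bounds meet at 3, so that is the treewidth.

Treewidth 3.
Bags: B1 = {a, e, h, i}  B2 = {b, e, h, i}  B3 = {b, e, f, h}  B4 = {b, c, f, h}  B5 = {b, c, d, f}  B6 = {c, d, f, g}
Tree: B1–B2, B2–B3, B3–B4, B4–B5, B5–B6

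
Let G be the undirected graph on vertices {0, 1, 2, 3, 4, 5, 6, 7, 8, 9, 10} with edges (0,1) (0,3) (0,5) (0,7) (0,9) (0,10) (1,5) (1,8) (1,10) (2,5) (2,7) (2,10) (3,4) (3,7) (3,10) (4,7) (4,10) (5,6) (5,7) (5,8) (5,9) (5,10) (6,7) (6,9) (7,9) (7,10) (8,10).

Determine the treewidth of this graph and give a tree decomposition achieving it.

Each bag holds 4 vertices, so the decomposition has width 3, which upper-bounds the treewidth. For the lower bound, the 4 vertices {0, 3, 7, 10} are pairwise adjacent, and any tree decomposition puts a clique entirely inside one bag — forcing width ≥ 3. Therefore the treewidth is 3.

Treewidth 3.
One optimal decomposition is:
Bags: B1 = {0, 5, 7, 10}  B2 = {0, 3, 7, 10}  B3 = {0, 1, 5, 10}  B4 = {0, 5, 7, 9}  B5 = {2, 5, 7, 10}  B6 = {1, 5, 8, 10}  B7 = {3, 4, 7, 10}  B8 = {5, 6, 7, 9}
Tree: B1–B2, B1–B3, B1–B4, B1–B5, B3–B6, B2–B7, B4–B8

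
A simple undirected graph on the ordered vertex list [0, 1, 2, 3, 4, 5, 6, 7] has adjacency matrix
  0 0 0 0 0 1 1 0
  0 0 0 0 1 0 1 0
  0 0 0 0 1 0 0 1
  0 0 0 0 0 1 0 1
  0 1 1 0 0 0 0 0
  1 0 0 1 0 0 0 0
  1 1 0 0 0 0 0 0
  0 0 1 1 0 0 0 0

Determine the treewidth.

A width-2 tree decomposition is:
Bags: B1 = {1, 2, 4}  B2 = {1, 2, 7}  B3 = {1, 3, 7}  B4 = {1, 3, 5}  B5 = {0, 1, 5}  B6 = {0, 1, 6}
Tree: B1–B2, B2–B3, B3–B4, B4–B5, B5–B6
Each bag holds 3 vertices, so the decomposition has width 2, which upper-bounds the treewidth. Since 1–4–2–7–3–5–0–6–1 is a cycle in G, G is not acyclic. Forests are exactly the graphs of treewidth ≤ 1, so tw(G) ≥ 2. Therefore the treewidth is 2.

2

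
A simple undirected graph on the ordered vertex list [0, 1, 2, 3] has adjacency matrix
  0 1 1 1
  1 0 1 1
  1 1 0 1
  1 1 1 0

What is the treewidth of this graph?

A width-3 tree decomposition is:
Bags: B1 = {0, 1, 2, 3}
Tree: (single bag)
A single bag containing all 4 vertices is trivially a valid decomposition of width 3. On the other hand G contains the 4-clique {0, 1, 2, 3}. A clique must lie in a single bag of any decomposition, so no decomposition can have width below 3. The upper and lower bounds meet at 3, so that is the treewidth.

3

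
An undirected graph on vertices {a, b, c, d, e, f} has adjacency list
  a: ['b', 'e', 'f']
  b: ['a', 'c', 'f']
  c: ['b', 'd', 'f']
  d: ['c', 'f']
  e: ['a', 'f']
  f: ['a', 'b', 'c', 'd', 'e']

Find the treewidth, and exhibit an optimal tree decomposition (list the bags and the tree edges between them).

Each bag holds 3 vertices, so the decomposition has width 2, which upper-bounds the treewidth. On the other hand G contains the 3-clique {c, d, f}. A clique must lie in a single bag of any decomposition, so no decomposition can have width below 2. The upper and lower bounds meet at 2, so that is the treewidth.

Treewidth 2.
One such decomposition:
Bags: B1 = {b, c, f}  B2 = {c, d, f}  B3 = {a, b, f}  B4 = {a, e, f}
Tree: B1–B2, B1–B3, B3–B4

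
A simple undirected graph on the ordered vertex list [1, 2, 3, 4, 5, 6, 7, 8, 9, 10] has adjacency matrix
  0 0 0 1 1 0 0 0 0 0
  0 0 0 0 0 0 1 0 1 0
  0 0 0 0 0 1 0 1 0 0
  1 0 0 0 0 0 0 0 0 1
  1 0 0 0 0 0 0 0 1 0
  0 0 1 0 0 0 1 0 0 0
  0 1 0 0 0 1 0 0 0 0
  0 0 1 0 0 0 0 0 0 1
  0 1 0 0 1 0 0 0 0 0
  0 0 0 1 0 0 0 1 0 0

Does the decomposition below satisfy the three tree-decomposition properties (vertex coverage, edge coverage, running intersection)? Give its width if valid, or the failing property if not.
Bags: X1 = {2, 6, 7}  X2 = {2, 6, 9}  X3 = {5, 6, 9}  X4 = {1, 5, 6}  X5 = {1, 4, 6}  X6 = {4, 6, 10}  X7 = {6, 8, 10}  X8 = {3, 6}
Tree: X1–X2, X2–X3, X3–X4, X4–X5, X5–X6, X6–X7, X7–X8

A tree decomposition must satisfy three properties: every vertex lies in some bag; for every edge, both endpoints lie together in some bag; and for every vertex, the bags containing it form a connected subtree. Here edge (8,3) lies in no bag, so the decomposition is invalid.

No — edge (8,3) lies in no bag.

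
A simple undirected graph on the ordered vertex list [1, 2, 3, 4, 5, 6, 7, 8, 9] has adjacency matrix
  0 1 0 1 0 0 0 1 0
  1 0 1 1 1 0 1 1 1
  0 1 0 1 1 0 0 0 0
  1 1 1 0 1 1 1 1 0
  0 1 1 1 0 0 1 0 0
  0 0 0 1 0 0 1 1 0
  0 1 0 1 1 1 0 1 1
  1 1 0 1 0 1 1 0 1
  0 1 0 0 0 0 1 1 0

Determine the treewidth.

3

A width-3 tree decomposition is:
Bags: B1 = {2, 4, 7, 8}  B2 = {2, 4, 5, 7}  B3 = {2, 7, 8, 9}  B4 = {2, 3, 4, 5}  B5 = {1, 2, 4, 8}  B6 = {4, 6, 7, 8}
Tree: B1–B2, B1–B3, B2–B4, B1–B5, B1–B6
Every bag has size at most 4, so the width is 4 − 1 = 3 and tw(G) ≤ 3. For the lower bound, the 4 vertices {2, 7, 8, 9} are pairwise adjacent, and any tree decomposition puts a clique entirely inside one bag — forcing width ≥ 3. Therefore the treewidth is 3.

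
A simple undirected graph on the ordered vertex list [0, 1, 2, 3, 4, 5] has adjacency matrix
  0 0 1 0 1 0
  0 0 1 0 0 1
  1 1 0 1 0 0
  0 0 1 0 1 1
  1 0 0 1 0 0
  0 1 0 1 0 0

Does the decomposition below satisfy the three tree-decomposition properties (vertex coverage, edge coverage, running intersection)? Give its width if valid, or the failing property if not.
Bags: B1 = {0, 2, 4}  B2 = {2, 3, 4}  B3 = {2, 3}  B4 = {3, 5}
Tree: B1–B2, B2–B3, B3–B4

A tree decomposition must satisfy three properties: every vertex lies in some bag; for every edge, both endpoints lie together in some bag; and for every vertex, the bags containing it form a connected subtree. Here vertex 1 appears in no bag, so the decomposition is invalid.

No — vertex 1 appears in no bag.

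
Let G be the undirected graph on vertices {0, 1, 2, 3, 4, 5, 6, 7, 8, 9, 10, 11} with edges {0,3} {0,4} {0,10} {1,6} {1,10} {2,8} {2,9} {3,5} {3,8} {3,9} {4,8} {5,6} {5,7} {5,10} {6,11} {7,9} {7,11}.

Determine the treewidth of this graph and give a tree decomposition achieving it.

Treewidth 3.
One such decomposition:
Bags: B1 = {2, 4, 8, 9}  B2 = {3, 4, 8, 9}  B3 = {0, 3, 4, 9}  B4 = {0, 3, 7, 9}  B5 = {0, 3, 5, 7}  B6 = {0, 5, 7, 10}  B7 = {5, 7, 10, 11}  B8 = {5, 6, 10, 11}  B9 = {1, 6, 10, 11}
Tree: B1–B2, B2–B3, B3–B4, B4–B5, B5–B6, B6–B7, B7–B8, B8–B9

The largest bag has 4 vertices, giving width 3; this decomposition certifies tw(G) ≤ 3. For the lower bound: the 4 vertex sets {2,4,8}, {9}, {3}, {0,5,7,10} are disjoint, each induces a connected subgraph, and every pair is joined by at least one edge of G. Contracting each set to a single vertex therefore yields K_{4} as a minor, and since treewidth is minor-monotone, tw(G) ≥ tw(K_{4}) = 3. Therefore the treewidth is 3.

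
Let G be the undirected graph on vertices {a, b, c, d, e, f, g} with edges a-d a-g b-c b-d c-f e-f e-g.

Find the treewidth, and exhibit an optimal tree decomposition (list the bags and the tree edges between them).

Each bag holds 3 vertices, so the decomposition has width 2, which upper-bounds the treewidth. Since c–f–e–g–a–d–b–c is a cycle in G, G is not acyclic. Forests are exactly the graphs of treewidth ≤ 1, so tw(G) ≥ 2. Therefore the treewidth is 2.

Treewidth 2.
One optimal decomposition is:
Bags: B1 = {c, e, f}  B2 = {c, e, g}  B3 = {a, c, g}  B4 = {a, c, d}  B5 = {b, c, d}
Tree: B1–B2, B2–B3, B3–B4, B4–B5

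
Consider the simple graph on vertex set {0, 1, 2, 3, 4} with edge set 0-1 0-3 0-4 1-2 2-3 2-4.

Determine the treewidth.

A width-2 tree decomposition is:
Bags: B1 = {0, 2, 3}  B2 = {0, 1, 2}  B3 = {0, 2, 4}
Tree: B1–B2, B2–B3
Each bag holds 3 vertices, so the decomposition has width 2, which upper-bounds the treewidth. The edges 3–2–1–0–3 form a cycle, so G is not a tree and its treewidth is at least 2. Hence tw(G) = 2 exactly.

2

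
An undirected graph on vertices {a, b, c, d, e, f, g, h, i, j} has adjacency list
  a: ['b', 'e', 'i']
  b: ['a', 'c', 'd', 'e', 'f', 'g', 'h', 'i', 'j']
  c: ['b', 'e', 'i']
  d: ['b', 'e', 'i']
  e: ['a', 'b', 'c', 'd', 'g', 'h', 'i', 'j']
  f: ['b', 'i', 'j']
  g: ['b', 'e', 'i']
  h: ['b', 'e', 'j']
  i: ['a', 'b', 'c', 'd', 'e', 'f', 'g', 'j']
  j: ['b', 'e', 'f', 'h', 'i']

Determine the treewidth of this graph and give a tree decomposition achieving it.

Treewidth 3.
Bags: B1 = {b, e, i, j}  B2 = {b, d, e, i}  B3 = {b, c, e, i}  B4 = {b, f, i, j}  B5 = {a, b, e, i}  B6 = {b, e, g, i}  B7 = {b, e, h, j}
Tree: B1–B2, B1–B3, B1–B4, B3–B5, B5–B6, B1–B7

Every bag has size at most 4, so the width is 4 − 1 = 3 and tw(G) ≤ 3. Conversely, {b, e, h, j} is a clique of size 4, and the vertices of any clique must share a bag in every tree decomposition; so some bag has ≥ 4 vertices and tw(G) ≥ 3. Hence tw(G) = 3 exactly.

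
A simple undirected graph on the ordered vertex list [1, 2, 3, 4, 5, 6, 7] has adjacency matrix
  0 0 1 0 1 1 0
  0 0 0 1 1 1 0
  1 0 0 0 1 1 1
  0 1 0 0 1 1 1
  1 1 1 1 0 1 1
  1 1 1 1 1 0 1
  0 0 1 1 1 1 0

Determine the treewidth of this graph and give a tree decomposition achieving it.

Treewidth 3.
Bags: B1 = {4, 5, 6, 7}  B2 = {3, 5, 6, 7}  B3 = {2, 4, 5, 6}  B4 = {1, 3, 5, 6}
Tree: B1–B2, B1–B3, B2–B4

The largest bag has 4 vertices, giving width 3; this decomposition certifies tw(G) ≤ 3. For the lower bound, the 4 vertices {2, 4, 5, 6} are pairwise adjacent, and any tree decomposition puts a clique entirely inside one bag — forcing width ≥ 3. Therefore the treewidth is 3.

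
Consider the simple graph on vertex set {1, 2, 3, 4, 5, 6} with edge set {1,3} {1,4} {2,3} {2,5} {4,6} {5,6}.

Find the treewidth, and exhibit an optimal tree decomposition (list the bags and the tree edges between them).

Treewidth 2.
One optimal decomposition is:
Bags: B1 = {2, 5, 6}  B2 = {2, 4, 6}  B3 = {1, 2, 4}  B4 = {1, 2, 3}
Tree: B1–B2, B2–B3, B3–B4

Each bag holds 3 vertices, so the decomposition has width 2, which upper-bounds the treewidth. The edges 2–5–6–4–1–3–2 form a cycle, so G is not a tree and its treewidth is at least 2. Combining the bounds, tw(G) = 2.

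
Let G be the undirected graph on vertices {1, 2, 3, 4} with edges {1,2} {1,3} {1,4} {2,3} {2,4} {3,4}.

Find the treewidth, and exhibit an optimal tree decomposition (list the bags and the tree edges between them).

A single bag containing all 4 vertices is trivially a valid decomposition of width 3. Conversely, {1, 2, 3, 4} is a clique of size 4, and the vertices of any clique must share a bag in every tree decomposition; so some bag has ≥ 4 vertices and tw(G) ≥ 3. Combining the bounds, tw(G) = 3.

Treewidth 3.
One optimal decomposition is:
Bags: B1 = {1, 2, 3, 4}
Tree: (single bag)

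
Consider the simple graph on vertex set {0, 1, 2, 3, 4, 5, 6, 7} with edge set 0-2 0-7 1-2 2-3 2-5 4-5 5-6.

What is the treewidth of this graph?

1

A width-1 tree decomposition is:
Bags: B1 = {4, 5}  B2 = {2, 5}  B3 = {1, 2}  B4 = {2, 3}  B5 = {5, 6}  B6 = {0, 2}  B7 = {0, 7}
Tree: B1–B2, B2–B3, B2–B4, B2–B5, B3–B6, B6–B7
Each bag holds 2 vertices, so the decomposition has width 1, which upper-bounds the treewidth. Any graph with an edge has treewidth ≥ 1, and G has the edge 5–4. Combining the bounds, tw(G) = 1.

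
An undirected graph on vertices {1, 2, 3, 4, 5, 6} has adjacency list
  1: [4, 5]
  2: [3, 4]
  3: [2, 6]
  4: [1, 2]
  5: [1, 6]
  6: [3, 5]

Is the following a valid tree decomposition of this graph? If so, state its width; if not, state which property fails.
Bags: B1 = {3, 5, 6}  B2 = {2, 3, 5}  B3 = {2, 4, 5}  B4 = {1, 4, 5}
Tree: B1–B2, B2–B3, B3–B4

Yes; width 2.

Vertex coverage: the bags together contain {1, 2, 3, 4, 5, 6}, the full vertex set. Edge coverage: each edge of G has both endpoints in at least one bag. Running intersection: for every vertex, the bags containing it form a connected subtree. All three properties hold, so this is a valid tree decomposition of width max|bag| − 1 = 2, and hence tw(G) ≤ 2.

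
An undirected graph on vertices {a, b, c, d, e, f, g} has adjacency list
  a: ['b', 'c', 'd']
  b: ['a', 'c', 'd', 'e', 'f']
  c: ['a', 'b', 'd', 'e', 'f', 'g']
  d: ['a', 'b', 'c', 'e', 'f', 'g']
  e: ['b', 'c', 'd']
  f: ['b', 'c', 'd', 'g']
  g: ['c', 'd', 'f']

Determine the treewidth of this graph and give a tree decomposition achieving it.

Every bag has size at most 4, so the width is 4 − 1 = 3 and tw(G) ≤ 3. On the other hand G contains the 4-clique {c, d, f, g}. A clique must lie in a single bag of any decomposition, so no decomposition can have width below 3. Hence tw(G) = 3 exactly.

Treewidth 3.
One optimal decomposition is:
Bags: B1 = {c, d, f, g}  B2 = {b, c, d, f}  B3 = {b, c, d, e}  B4 = {a, b, c, d}
Tree: B1–B2, B2–B3, B3–B4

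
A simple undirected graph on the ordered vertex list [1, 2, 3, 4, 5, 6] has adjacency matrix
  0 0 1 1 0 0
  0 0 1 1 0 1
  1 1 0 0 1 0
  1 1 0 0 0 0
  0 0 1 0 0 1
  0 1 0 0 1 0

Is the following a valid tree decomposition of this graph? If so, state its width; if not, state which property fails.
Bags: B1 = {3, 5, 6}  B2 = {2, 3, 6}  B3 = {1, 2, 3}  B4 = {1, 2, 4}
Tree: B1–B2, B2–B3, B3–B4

Yes; width 2.

Checking the three conditions: (i) the bags cover all of {1, 2, 3, 4, 5, 6}; (ii) for each edge, some bag contains both endpoints; (iii) the bags containing any fixed vertex form a subtree. All hold, so the decomposition is valid with width 3 − 1 = 2.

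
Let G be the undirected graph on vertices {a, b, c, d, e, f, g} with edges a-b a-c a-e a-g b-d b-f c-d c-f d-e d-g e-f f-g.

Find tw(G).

3

A width-3 tree decomposition is:
Bags: B1 = {a, d, f, g}  B2 = {a, b, d, f}  B3 = {a, d, e, f}  B4 = {a, c, d, f}
Tree: B1–B2, B2–B3, B3–B4
The largest bag has 4 vertices, giving width 3; this decomposition certifies tw(G) ≤ 3. For the lower bound: the 4 vertex sets {d,g}, {a,b}, {f}, {e} are disjoint, each induces a connected subgraph, and every pair is joined by at least one edge of G. Contracting each set to a single vertex therefore yields K_{4} as a minor, and since treewidth is minor-monotone, tw(G) ≥ tw(K_{4}) = 3. Hence tw(G) = 3 exactly.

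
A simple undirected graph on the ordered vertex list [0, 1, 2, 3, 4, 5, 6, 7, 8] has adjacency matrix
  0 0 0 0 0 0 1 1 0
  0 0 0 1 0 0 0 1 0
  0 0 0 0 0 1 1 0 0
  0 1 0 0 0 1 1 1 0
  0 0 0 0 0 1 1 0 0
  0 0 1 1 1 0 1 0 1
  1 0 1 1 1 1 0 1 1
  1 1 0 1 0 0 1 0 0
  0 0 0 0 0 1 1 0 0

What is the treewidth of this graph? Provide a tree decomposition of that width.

Treewidth 2.
One optimal decomposition is:
Bags: B1 = {3, 5, 6}  B2 = {4, 5, 6}  B3 = {3, 6, 7}  B4 = {5, 6, 8}  B5 = {0, 6, 7}  B6 = {1, 3, 7}  B7 = {2, 5, 6}
Tree: B1–B2, B1–B3, B2–B4, B3–B5, B3–B6, B2–B7

The largest bag has 3 vertices, giving width 2; this decomposition certifies tw(G) ≤ 2. On the other hand G contains the 3-clique {1, 3, 7}. A clique must lie in a single bag of any decomposition, so no decomposition can have width below 2. Combining the bounds, tw(G) = 2.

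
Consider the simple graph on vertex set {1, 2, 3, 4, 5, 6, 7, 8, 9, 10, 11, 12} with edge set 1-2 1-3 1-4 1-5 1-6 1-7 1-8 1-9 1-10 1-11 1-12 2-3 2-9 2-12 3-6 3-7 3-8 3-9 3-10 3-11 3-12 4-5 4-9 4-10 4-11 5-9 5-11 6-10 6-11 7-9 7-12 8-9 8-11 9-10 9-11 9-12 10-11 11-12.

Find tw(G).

A width-4 tree decomposition is:
Bags: B1 = {1, 3, 9, 10, 11}  B2 = {1, 3, 6, 10, 11}  B3 = {1, 4, 9, 10, 11}  B4 = {1, 4, 5, 9, 11}  B5 = {1, 3, 9, 11, 12}  B6 = {1, 3, 7, 9, 12}  B7 = {1, 3, 8, 9, 11}  B8 = {1, 2, 3, 9, 12}
Tree: B1–B2, B1–B3, B3–B4, B1–B5, B5–B6, B5–B7, B6–B8
The largest bag has 5 vertices, giving width 4; this decomposition certifies tw(G) ≤ 4. On the other hand G contains the 5-clique {1, 2, 3, 9, 12}. A clique must lie in a single bag of any decomposition, so no decomposition can have width below 4. The upper and lower bounds meet at 4, so that is the treewidth.

4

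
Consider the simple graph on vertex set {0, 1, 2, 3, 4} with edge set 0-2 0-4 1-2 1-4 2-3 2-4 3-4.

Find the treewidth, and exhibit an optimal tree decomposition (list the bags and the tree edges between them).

The largest bag has 3 vertices, giving width 2; this decomposition certifies tw(G) ≤ 2. On the other hand G contains the 3-clique {0, 2, 4}. A clique must lie in a single bag of any decomposition, so no decomposition can have width below 2. The upper and lower bounds meet at 2, so that is the treewidth.

Treewidth 2.
One such decomposition:
Bags: B1 = {1, 2, 4}  B2 = {0, 2, 4}  B3 = {2, 3, 4}
Tree: B1–B2, B1–B3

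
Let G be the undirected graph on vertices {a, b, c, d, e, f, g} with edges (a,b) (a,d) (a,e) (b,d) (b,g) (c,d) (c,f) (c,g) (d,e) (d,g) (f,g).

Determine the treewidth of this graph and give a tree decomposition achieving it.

Treewidth 2.
One optimal decomposition is:
Bags: B1 = {b, d, g}  B2 = {c, d, g}  B3 = {a, b, d}  B4 = {a, d, e}  B5 = {c, f, g}
Tree: B1–B2, B1–B3, B3–B4, B2–B5

The largest bag has 3 vertices, giving width 2; this decomposition certifies tw(G) ≤ 2. For the lower bound, the 3 vertices {c, d, g} are pairwise adjacent, and any tree decomposition puts a clique entirely inside one bag — forcing width ≥ 2. Hence tw(G) = 2 exactly.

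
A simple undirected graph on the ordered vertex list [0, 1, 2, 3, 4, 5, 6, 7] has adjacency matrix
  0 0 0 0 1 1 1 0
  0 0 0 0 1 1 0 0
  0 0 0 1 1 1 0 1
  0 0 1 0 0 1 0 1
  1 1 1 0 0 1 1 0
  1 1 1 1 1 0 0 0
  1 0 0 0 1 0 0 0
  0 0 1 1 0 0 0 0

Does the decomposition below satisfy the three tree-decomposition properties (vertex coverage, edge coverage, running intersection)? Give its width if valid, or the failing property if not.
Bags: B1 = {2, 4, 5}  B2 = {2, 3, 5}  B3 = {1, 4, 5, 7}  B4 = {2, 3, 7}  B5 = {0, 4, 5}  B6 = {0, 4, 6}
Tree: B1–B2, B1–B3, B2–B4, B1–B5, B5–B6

No — bags containing vertex 7 are not connected in the tree.

A tree decomposition must satisfy three properties: every vertex lies in some bag; for every edge, both endpoints lie together in some bag; and for every vertex, the bags containing it form a connected subtree. Here bags containing vertex 7 are not connected in the tree, so the decomposition is invalid.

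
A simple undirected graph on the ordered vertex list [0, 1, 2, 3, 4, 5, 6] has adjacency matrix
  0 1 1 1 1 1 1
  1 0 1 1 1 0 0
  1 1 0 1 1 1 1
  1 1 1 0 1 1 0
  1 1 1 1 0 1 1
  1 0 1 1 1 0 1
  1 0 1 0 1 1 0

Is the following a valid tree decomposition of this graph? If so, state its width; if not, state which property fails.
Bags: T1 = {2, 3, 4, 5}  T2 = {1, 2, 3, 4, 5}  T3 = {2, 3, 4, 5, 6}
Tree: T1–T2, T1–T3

A tree decomposition must satisfy three properties: every vertex lies in some bag; for every edge, both endpoints lie together in some bag; and for every vertex, the bags containing it form a connected subtree. Here vertex 0 appears in no bag, so the decomposition is invalid.

No — vertex 0 appears in no bag.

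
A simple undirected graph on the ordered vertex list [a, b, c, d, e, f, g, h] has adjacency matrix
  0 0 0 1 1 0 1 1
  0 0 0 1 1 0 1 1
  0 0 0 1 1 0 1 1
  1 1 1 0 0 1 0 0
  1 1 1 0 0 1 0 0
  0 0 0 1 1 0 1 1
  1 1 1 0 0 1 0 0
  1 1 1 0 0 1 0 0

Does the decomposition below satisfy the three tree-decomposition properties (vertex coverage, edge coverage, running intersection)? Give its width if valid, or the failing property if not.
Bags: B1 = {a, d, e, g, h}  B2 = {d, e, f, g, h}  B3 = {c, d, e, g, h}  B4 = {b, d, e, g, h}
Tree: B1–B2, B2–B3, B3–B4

Yes; width 4.

Every vertex of G appears in some bag (union = {a, b, c, d, e, f, g, h}); every edge is covered by a bag; and for each vertex v the set of bags containing v is connected in the bag tree. The decomposition is therefore valid. The largest bag has 5 vertices, so the width is 4.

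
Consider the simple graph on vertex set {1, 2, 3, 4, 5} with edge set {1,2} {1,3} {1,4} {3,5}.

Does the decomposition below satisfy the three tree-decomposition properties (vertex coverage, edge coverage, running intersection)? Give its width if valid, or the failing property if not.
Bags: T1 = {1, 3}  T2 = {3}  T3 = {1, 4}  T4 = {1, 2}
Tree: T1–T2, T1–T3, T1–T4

A tree decomposition must satisfy three properties: every vertex lies in some bag; for every edge, both endpoints lie together in some bag; and for every vertex, the bags containing it form a connected subtree. Here vertex 5 appears in no bag, so the decomposition is invalid.

No — vertex 5 appears in no bag.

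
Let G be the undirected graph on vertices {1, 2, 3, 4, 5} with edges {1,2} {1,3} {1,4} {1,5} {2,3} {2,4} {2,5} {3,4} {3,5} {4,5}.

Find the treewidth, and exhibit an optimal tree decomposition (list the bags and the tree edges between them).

With just one bag of size 5, the width is 5 − 1 = 4, so tw(G) ≤ 4. On the other hand G contains the 5-clique {1, 2, 3, 4, 5}. A clique must lie in a single bag of any decomposition, so no decomposition can have width below 4. The upper and lower bounds meet at 4, so that is the treewidth.

Treewidth 4.
One such decomposition:
Bags: B1 = {1, 2, 3, 4, 5}
Tree: (single bag)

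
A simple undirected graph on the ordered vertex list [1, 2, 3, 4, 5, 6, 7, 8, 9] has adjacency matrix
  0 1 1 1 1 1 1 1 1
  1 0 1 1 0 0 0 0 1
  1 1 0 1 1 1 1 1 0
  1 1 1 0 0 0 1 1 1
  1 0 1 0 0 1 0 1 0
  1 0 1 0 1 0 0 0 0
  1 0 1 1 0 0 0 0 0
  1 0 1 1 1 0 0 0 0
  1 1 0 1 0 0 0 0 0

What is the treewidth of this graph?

3

A width-3 tree decomposition is:
Bags: B1 = {1, 3, 4, 7}  B2 = {1, 3, 4, 8}  B3 = {1, 2, 3, 4}  B4 = {1, 2, 4, 9}  B5 = {1, 3, 5, 8}  B6 = {1, 3, 5, 6}
Tree: B1–B2, B2–B3, B3–B4, B2–B5, B5–B6
Every bag has size at most 4, so the width is 4 − 1 = 3 and tw(G) ≤ 3. On the other hand G contains the 4-clique {1, 2, 4, 9}. A clique must lie in a single bag of any decomposition, so no decomposition can have width below 3. Hence tw(G) = 3 exactly.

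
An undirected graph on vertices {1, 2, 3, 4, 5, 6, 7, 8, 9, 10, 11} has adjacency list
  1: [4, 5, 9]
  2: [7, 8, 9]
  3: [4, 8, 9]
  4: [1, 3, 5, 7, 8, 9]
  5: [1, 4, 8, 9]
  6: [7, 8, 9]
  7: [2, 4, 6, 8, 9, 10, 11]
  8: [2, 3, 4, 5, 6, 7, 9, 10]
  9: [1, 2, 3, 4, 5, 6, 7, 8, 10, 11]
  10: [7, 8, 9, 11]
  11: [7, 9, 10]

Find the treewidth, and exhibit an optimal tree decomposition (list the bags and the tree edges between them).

The largest bag has 4 vertices, giving width 3; this decomposition certifies tw(G) ≤ 3. For the lower bound, the 4 vertices {3, 4, 8, 9} are pairwise adjacent, and any tree decomposition puts a clique entirely inside one bag — forcing width ≥ 3. Hence tw(G) = 3 exactly.

Treewidth 3.
One optimal decomposition is:
Bags: B1 = {3, 4, 8, 9}  B2 = {4, 7, 8, 9}  B3 = {7, 8, 9, 10}  B4 = {7, 9, 10, 11}  B5 = {4, 5, 8, 9}  B6 = {6, 7, 8, 9}  B7 = {2, 7, 8, 9}  B8 = {1, 4, 5, 9}
Tree: B1–B2, B2–B3, B3–B4, B1–B5, B3–B6, B2–B7, B5–B8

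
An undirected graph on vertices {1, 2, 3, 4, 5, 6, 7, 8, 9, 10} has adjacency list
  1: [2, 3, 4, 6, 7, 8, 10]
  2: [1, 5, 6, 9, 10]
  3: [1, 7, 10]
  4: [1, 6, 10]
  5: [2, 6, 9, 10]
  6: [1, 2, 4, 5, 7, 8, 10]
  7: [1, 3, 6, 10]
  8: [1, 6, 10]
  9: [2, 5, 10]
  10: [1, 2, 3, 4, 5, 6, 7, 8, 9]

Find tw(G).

A width-3 tree decomposition is:
Bags: B1 = {1, 6, 7, 10}  B2 = {1, 2, 6, 10}  B3 = {2, 5, 6, 10}  B4 = {1, 6, 8, 10}  B5 = {1, 3, 7, 10}  B6 = {2, 5, 9, 10}  B7 = {1, 4, 6, 10}
Tree: B1–B2, B2–B3, B1–B4, B1–B5, B3–B6, B1–B7
Every bag has size at most 4, so the width is 4 − 1 = 3 and tw(G) ≤ 3. For the lower bound, the 4 vertices {1, 3, 7, 10} are pairwise adjacent, and any tree decomposition puts a clique entirely inside one bag — forcing width ≥ 3. Combining the bounds, tw(G) = 3.

3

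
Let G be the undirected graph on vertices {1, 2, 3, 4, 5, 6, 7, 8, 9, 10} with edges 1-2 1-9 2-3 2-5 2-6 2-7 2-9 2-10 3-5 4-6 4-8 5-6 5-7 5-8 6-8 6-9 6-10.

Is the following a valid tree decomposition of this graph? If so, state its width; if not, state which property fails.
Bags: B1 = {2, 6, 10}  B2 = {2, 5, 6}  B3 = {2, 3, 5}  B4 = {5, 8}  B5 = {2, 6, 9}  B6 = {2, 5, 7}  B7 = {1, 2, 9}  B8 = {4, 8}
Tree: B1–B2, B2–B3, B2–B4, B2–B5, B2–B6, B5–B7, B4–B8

No — edge (6,8) lies in no bag.

A tree decomposition must satisfy three properties: every vertex lies in some bag; for every edge, both endpoints lie together in some bag; and for every vertex, the bags containing it form a connected subtree. Here edge (6,8) lies in no bag, so the decomposition is invalid.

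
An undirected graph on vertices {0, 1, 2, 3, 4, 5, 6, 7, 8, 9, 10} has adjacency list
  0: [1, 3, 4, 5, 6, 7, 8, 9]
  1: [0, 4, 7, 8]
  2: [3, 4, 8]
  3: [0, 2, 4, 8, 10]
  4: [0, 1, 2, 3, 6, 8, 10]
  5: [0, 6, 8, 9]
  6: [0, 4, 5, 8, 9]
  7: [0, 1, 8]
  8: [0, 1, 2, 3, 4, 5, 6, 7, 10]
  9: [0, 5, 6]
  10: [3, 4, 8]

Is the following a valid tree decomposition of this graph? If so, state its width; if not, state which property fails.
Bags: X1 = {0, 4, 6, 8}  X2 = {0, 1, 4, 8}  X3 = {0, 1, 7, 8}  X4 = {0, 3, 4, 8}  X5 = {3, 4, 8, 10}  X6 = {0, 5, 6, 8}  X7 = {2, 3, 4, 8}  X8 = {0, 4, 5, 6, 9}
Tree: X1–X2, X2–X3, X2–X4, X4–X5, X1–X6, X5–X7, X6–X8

No — bags containing vertex 4 are not connected in the tree.

A tree decomposition must satisfy three properties: every vertex lies in some bag; for every edge, both endpoints lie together in some bag; and for every vertex, the bags containing it form a connected subtree. Here bags containing vertex 4 are not connected in the tree, so the decomposition is invalid.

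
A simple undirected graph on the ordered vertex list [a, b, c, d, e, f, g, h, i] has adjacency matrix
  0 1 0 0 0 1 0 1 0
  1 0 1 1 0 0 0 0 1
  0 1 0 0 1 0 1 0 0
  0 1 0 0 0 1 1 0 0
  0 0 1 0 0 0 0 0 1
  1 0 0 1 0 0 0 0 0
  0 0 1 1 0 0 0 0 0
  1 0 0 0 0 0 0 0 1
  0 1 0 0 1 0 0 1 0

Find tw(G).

A width-3 tree decomposition is:
Bags: B1 = {a, f, h, i}  B2 = {a, b, f, i}  B3 = {b, d, f, i}  B4 = {b, d, e, i}  B5 = {b, c, d, e}  B6 = {c, d, e, g}
Tree: B1–B2, B2–B3, B3–B4, B4–B5, B5–B6
Each bag holds 4 vertices, so the decomposition has width 3, which upper-bounds the treewidth. For the lower bound: the 4 vertex sets {a,f,h}, {i}, {b}, {c,d,e,g} are disjoint, each induces a connected subgraph, and every pair is joined by at least one edge of G. Contracting each set to a single vertex therefore yields K_{4} as a minor, and since treewidth is minor-monotone, tw(G) ≥ tw(K_{4}) = 3. The upper and lower bounds meet at 3, so that is the treewidth.

3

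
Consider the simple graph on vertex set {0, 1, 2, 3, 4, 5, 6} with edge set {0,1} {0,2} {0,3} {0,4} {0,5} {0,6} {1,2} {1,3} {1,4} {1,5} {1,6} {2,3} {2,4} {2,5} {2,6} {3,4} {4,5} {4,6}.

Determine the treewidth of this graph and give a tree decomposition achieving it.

Treewidth 4.
One such decomposition:
Bags: B1 = {0, 1, 2, 4, 6}  B2 = {0, 1, 2, 3, 4}  B3 = {0, 1, 2, 4, 5}
Tree: B1–B2, B1–B3

Every bag has size at most 5, so the width is 5 − 1 = 4 and tw(G) ≤ 4. Conversely, {0, 1, 2, 3, 4} is a clique of size 5, and the vertices of any clique must share a bag in every tree decomposition; so some bag has ≥ 5 vertices and tw(G) ≥ 4. Therefore the treewidth is 4.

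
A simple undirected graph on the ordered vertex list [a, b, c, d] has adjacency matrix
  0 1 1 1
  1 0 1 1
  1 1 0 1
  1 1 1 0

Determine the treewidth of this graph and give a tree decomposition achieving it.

Treewidth 3.
One such decomposition:
Bags: B1 = {a, b, c, d}
Tree: (single bag)

With just one bag of size 4, the width is 4 − 1 = 3, so tw(G) ≤ 3. Conversely, {a, b, c, d} is a clique of size 4, and the vertices of any clique must share a bag in every tree decomposition; so some bag has ≥ 4 vertices and tw(G) ≥ 3. Hence tw(G) = 3 exactly.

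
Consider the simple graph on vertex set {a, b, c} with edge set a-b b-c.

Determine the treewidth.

A width-1 tree decomposition is:
Bags: B1 = {a, b}  B2 = {b, c}
Tree: B1–B2
The largest bag has 2 vertices, giving width 1; this decomposition certifies tw(G) ≤ 1. Since G has at least one edge (e.g. a–b), it is not an edgeless graph, so tw(G) ≥ 1. Hence tw(G) = 1 exactly.

1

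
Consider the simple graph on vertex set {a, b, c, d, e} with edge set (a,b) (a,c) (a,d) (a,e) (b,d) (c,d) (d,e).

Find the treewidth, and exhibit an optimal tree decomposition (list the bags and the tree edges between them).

Treewidth 2.
One such decomposition:
Bags: B1 = {a, c, d}  B2 = {a, d, e}  B3 = {a, b, d}
Tree: B1–B2, B1–B3

Each bag holds 3 vertices, so the decomposition has width 2, which upper-bounds the treewidth. On the other hand G contains the 3-clique {a, d, e}. A clique must lie in a single bag of any decomposition, so no decomposition can have width below 2. Therefore the treewidth is 2.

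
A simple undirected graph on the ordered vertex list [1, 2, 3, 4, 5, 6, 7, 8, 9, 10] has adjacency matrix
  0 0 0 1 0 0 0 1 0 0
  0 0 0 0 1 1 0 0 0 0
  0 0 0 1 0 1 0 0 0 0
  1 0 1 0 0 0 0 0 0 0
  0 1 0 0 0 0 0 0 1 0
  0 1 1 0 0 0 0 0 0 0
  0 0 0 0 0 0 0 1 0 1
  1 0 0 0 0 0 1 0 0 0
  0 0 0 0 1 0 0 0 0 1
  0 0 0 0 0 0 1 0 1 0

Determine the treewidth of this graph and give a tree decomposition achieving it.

Treewidth 2.
Bags: B1 = {2, 5, 9}  B2 = {2, 9, 10}  B3 = {2, 7, 10}  B4 = {2, 7, 8}  B5 = {1, 2, 8}  B6 = {1, 2, 4}  B7 = {2, 3, 4}  B8 = {2, 3, 6}
Tree: B1–B2, B2–B3, B3–B4, B4–B5, B5–B6, B6–B7, B7–B8

The largest bag has 3 vertices, giving width 2; this decomposition certifies tw(G) ≤ 2. For the lower bound, G contains the cycle 2–5–9–10–7–8–1–4–3–6–2, so G is not a forest; only forests have treewidth ≤ 1, hence tw(G) ≥ 2. The upper and lower bounds meet at 2, so that is the treewidth.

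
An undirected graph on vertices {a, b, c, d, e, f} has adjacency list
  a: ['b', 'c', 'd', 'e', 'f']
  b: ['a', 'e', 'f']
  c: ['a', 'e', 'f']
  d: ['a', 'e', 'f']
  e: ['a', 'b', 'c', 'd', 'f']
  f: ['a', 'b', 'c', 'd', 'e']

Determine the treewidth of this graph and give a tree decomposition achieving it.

Every bag has size at most 4, so the width is 4 − 1 = 3 and tw(G) ≤ 3. For the lower bound, the 4 vertices {a, d, e, f} are pairwise adjacent, and any tree decomposition puts a clique entirely inside one bag — forcing width ≥ 3. The upper and lower bounds meet at 3, so that is the treewidth.

Treewidth 3.
Bags: B1 = {a, b, e, f}  B2 = {a, d, e, f}  B3 = {a, c, e, f}
Tree: B1–B2, B2–B3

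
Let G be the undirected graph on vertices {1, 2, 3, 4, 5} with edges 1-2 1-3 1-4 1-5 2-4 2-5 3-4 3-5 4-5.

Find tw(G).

A width-3 tree decomposition is:
Bags: B1 = {1, 2, 4, 5}  B2 = {1, 3, 4, 5}
Tree: B1–B2
Every bag has size at most 4, so the width is 4 − 1 = 3 and tw(G) ≤ 3. Conversely, {1, 2, 4, 5} is a clique of size 4, and the vertices of any clique must share a bag in every tree decomposition; so some bag has ≥ 4 vertices and tw(G) ≥ 3. The upper and lower bounds meet at 3, so that is the treewidth.

3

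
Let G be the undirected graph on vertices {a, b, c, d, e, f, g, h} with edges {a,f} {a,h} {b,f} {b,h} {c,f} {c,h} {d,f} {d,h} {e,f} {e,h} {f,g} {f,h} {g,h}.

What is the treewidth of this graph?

2

A width-2 tree decomposition is:
Bags: B1 = {c, f, h}  B2 = {d, f, h}  B3 = {e, f, h}  B4 = {f, g, h}  B5 = {b, f, h}  B6 = {a, f, h}
Tree: B1–B2, B1–B3, B3–B4, B4–B5, B2–B6
Each bag holds 3 vertices, so the decomposition has width 2, which upper-bounds the treewidth. For the lower bound, the 3 vertices {d, f, h} are pairwise adjacent, and any tree decomposition puts a clique entirely inside one bag — forcing width ≥ 2. Therefore the treewidth is 2.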